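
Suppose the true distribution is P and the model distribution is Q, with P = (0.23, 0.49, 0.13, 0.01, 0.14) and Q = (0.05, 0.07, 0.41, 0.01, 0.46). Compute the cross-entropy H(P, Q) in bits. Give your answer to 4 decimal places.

H(P,Q) = −Σ p·log₂ q.
  −0.23·log₂(0.05) = 0.99404
  −0.49·log₂(0.07) = 1.87989
  −0.13·log₂(0.41) = 0.16722
  −0.01·log₂(0.01) = 0.06644
  −0.14·log₂(0.46) = 0.15684
H(P,Q) = 3.2644 bits.

3.2644 bits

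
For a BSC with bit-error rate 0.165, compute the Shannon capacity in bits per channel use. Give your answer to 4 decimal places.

0.3539 bits

Binary symmetric channel: C = 1 − h₂(ε) where h₂ is the binary entropy function.
h₂(0.165) = −0.165·log₂0.165 − 0.835·log₂0.835 = 0.6461.
C = 1 − 0.6461 = 0.3539 bits per channel use.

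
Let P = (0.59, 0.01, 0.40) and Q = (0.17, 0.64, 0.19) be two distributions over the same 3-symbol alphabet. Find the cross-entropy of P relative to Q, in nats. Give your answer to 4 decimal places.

H(P,Q) = −Σ p·ln q.
  −0.59·ln(0.17) = 1.04545
  −0.01·ln(0.64) = 0.00446
  −0.40·ln(0.19) = 0.66429
H(P,Q) = 1.7142 nats.

1.7142 nats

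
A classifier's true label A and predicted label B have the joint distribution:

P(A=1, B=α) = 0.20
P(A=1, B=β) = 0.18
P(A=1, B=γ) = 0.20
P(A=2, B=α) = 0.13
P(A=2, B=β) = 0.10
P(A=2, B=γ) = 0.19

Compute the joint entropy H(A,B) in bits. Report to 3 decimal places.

H(A,B) = −Σ p(x,y)·log₂ p(x,y) over all 6 cells.
  cell (1,α): −0.20·log₂0.20 = 0.4644
  cell (1,β): −0.18·log₂0.18 = 0.4453
  cell (1,γ): −0.20·log₂0.20 = 0.4644
  cell (2,α): −0.13·log₂0.13 = 0.3826
  cell (2,β): −0.10·log₂0.10 = 0.3322
  cell (2,γ): −0.19·log₂0.19 = 0.4552
Sum = 2.544 bits.

2.544 bits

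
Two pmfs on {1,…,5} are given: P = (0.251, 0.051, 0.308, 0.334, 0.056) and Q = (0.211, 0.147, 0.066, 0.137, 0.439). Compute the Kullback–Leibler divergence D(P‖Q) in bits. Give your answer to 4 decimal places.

0.9325 bits

D(P‖Q) = Σ p·log₂(p/q).
  0.251·log₂(0.251/0.211) = 0.06286
  0.051·log₂(0.051/0.147) = -0.07789
  0.308·log₂(0.308/0.066) = 0.68450
  0.334·log₂(0.334/0.137) = 0.42941
  0.056·log₂(0.056/0.439) = -0.16636
D(P‖Q) = 0.9325 bits.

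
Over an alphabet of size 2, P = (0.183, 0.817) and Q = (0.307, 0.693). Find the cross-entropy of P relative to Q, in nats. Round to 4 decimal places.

H(P,Q) = −Σ p·ln q.
  −0.183·ln(0.307) = 0.21611
  −0.817·ln(0.693) = 0.29961
H(P,Q) = 0.5157 nats.

0.5157 nats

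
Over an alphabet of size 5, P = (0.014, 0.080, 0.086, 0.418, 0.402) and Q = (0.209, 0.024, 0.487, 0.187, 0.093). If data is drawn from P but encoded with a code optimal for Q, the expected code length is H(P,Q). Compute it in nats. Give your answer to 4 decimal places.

2.0378 nats

H(P,Q) = −Σ p·ln q.
  −0.014·ln(0.209) = 0.02192
  −0.080·ln(0.024) = 0.29838
  −0.086·ln(0.487) = 0.06188
  −0.418·ln(0.187) = 0.70084
  −0.402·ln(0.093) = 0.95481
H(P,Q) = 2.0378 nats.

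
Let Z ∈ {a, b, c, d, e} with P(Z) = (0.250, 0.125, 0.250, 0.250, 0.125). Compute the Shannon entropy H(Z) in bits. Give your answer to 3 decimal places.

H(Z) = −Σ p·log₂ p.
  −(0.250)·log₂(0.250) = 0.5000
  −(0.125)·log₂(0.125) = 0.3750
  −(0.250)·log₂(0.250) = 0.5000
  −(0.250)·log₂(0.250) = 0.5000
  −(0.125)·log₂(0.125) = 0.3750
Sum: 0.5000 + 0.3750 + 0.5000 + 0.5000 + 0.3750 = 2.250 bits.

2.250 bits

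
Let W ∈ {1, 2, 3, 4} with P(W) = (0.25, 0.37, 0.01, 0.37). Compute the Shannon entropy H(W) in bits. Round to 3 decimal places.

1.628 bits

H(W) = −Σ p·log₂ p.
  −(0.25)·log₂(0.25) = 0.5000
  −(0.37)·log₂(0.37) = 0.5307
  −(0.01)·log₂(0.01) = 0.0664
  −(0.37)·log₂(0.37) = 0.5307
Sum: 0.5000 + 0.5307 + 0.0664 + 0.5307 = 1.628 bits.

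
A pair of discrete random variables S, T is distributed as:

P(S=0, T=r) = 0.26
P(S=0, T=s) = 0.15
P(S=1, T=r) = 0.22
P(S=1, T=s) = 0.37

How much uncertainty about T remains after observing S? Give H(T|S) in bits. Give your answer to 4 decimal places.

Marginals: p(S) = (0.4100, 0.5900), p(T) = (0.4800, 0.5200).
H(T|S) = Σ p(S) · H(T|S=·).
  S=0: p=0.4100, H(T|S=0) = 0.9474
  S=1: p=0.5900, H(T|S=1) = 0.9529
Weighted sum = 0.9506 bits.

0.9506 bits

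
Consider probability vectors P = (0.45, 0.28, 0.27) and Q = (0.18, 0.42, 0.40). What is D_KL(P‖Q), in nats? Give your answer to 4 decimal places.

0.1927 nats

D(P‖Q) = Σ p·ln(p/q).
  0.45·ln(0.45/0.18) = 0.41233
  0.28·ln(0.28/0.42) = -0.11353
  0.27·ln(0.27/0.40) = -0.10612
D(P‖Q) = 0.1927 nats.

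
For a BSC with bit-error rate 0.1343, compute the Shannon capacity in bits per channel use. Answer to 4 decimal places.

Binary symmetric channel: C = 1 − h₂(ε) where h₂ is the binary entropy function.
h₂(0.1343) = −0.1343·log₂0.1343 − 0.8657·log₂0.8657 = 0.5691.
C = 1 − 0.5691 = 0.4309 bits per channel use.

0.4309 bits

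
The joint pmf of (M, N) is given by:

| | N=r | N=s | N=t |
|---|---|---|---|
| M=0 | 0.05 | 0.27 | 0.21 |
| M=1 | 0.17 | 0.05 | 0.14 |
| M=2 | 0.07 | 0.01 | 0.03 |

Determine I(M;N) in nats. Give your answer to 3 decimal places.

Marginals: p(M) = (0.5300, 0.3600, 0.1100), p(N) = (0.2900, 0.3300, 0.3800).
I(M;N) = Σ p(x,y)·ln[p(x,y)/(p(x)p(y))].
  (0,r): 0.05·ln(0.3253) = -0.0561
  (0,s): 0.27·ln(1.5437) = 0.1172
  (0,t): 0.21·ln(1.0427) = 0.0088
  (1,r): 0.17·ln(1.6284) = 0.0829
  (1,s): 0.05·ln(0.4209) = -0.0433
  (1,t): 0.14·ln(1.0234) = 0.0032
  (2,r): 0.07·ln(2.1944) = 0.0550
  (2,s): 0.01·ln(0.2755) = -0.0129
  (2,t): 0.03·ln(0.7177) = -0.0100
Sum = 0.145 nats.

0.145 nats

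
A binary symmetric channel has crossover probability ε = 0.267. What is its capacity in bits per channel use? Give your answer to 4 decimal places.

Binary symmetric channel: C = 1 − h₂(ε) where h₂ is the binary entropy function.
h₂(0.267) = −0.267·log₂0.267 − 0.733·log₂0.733 = 0.8371.
C = 1 − 0.8371 = 0.1629 bits per channel use.

0.1629 bits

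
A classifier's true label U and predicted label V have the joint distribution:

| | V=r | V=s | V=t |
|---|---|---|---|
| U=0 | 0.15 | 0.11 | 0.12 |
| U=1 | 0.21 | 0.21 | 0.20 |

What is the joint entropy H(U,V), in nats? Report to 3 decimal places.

1.759 nats

H(U,V) = −Σ p(x,y)·ln p(x,y) over all 6 cells.
  cell (0,r): −0.15·ln0.15 = 0.2846
  cell (0,s): −0.11·ln0.11 = 0.2428
  cell (0,t): −0.12·ln0.12 = 0.2544
  cell (1,r): −0.21·ln0.21 = 0.3277
  cell (1,s): −0.21·ln0.21 = 0.3277
  cell (1,t): −0.20·ln0.20 = 0.3219
Sum = 1.759 nats.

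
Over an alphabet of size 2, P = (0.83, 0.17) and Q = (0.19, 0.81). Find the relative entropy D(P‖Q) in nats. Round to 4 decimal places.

D(P‖Q) = Σ p·ln(p/q).
  0.83·ln(0.83/0.19) = 1.22375
  0.17·ln(0.17/0.81) = -0.26541
D(P‖Q) = 0.9583 nats.

0.9583 nats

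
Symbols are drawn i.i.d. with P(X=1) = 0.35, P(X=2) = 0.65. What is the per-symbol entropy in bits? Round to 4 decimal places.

H(X) = −Σ p·log₂ p.
  −(0.35)·log₂(0.35) = 0.53010
  −(0.65)·log₂(0.65) = 0.40397
Sum: 0.53010 + 0.40397 = 0.9341 bits.

0.9341 bits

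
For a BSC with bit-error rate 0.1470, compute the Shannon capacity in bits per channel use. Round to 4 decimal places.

0.3977 bits

Binary symmetric channel: C = 1 − h₂(ε) where h₂ is the binary entropy function.
h₂(0.1470) = −0.1470·log₂0.1470 − 0.8530·log₂0.8530 = 0.6023.
C = 1 − 0.6023 = 0.3977 bits per channel use.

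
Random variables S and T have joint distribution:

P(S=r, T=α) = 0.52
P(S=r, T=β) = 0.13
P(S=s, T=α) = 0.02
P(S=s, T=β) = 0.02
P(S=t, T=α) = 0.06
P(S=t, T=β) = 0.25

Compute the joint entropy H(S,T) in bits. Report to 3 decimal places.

1.843 bits

H(S,T) = −Σ p(x,y)·log₂ p(x,y) over all 6 cells.
  cell (r,α): −0.52·log₂0.52 = 0.4906
  cell (r,β): −0.13·log₂0.13 = 0.3826
  cell (s,α): −0.02·log₂0.02 = 0.1129
  cell (s,β): −0.02·log₂0.02 = 0.1129
  cell (t,α): −0.06·log₂0.06 = 0.2435
  cell (t,β): −0.25·log₂0.25 = 0.5000
Sum = 1.843 bits.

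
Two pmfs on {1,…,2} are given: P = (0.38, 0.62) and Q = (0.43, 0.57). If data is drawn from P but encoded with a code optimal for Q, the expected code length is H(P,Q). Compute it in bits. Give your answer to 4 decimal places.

H(P,Q) = −Σ p·log₂ q.
  −0.38·log₂(0.43) = 0.46268
  −0.62·log₂(0.57) = 0.50280
H(P,Q) = 0.9655 bits.

0.9655 bits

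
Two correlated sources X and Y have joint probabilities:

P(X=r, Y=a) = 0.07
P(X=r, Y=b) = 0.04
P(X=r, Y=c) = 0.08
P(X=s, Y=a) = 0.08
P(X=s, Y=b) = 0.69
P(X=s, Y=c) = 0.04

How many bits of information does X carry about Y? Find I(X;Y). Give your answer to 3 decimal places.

Marginals: p(X) = (0.1900, 0.8100), p(Y) = (0.1500, 0.7300, 0.1200).
I(X;Y) = Σ p(x,y)·log₂[p(x,y)/(p(x)p(y))].
  (r,a): 0.07·log₂(2.4561) = 0.0907
  (r,b): 0.04·log₂(0.2884) = -0.0718
  (r,c): 0.08·log₂(3.5088) = 0.1449
  (s,a): 0.08·log₂(0.6584) = -0.0482
  (s,b): 0.69·log₂(1.1669) = 0.1537
  (s,c): 0.04·log₂(0.4115) = -0.0512
Sum = 0.218 bits.

0.218 bits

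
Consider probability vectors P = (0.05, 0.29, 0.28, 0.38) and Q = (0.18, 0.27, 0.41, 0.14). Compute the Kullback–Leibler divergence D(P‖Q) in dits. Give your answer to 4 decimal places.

D(P‖Q) = Σ p·log₁₀(p/q).
  0.05·log₁₀(0.05/0.18) = -0.02782
  0.29·log₁₀(0.29/0.27) = 0.00900
  0.28·log₁₀(0.28/0.41) = -0.04638
  0.38·log₁₀(0.38/0.14) = 0.16479
D(P‖Q) = 0.0996 dits.

0.0996 dits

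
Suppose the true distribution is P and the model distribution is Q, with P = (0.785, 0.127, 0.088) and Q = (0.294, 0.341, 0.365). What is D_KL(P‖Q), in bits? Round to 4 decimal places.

D(P‖Q) = Σ p·log₂(p/q).
  0.785·log₂(0.785/0.294) = 1.11225
  0.127·log₂(0.127/0.341) = -0.18097
  0.088·log₂(0.088/0.365) = -0.18060
D(P‖Q) = 0.7507 bits.

0.7507 bits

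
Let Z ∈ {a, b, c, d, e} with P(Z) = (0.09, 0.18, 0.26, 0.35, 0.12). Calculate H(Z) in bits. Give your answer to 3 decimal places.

H(Z) = −Σ p·log₂ p.
  −(0.09)·log₂(0.09) = 0.3127
  −(0.18)·log₂(0.18) = 0.4453
  −(0.26)·log₂(0.26) = 0.5053
  −(0.35)·log₂(0.35) = 0.5301
  −(0.12)·log₂(0.12) = 0.3671
Sum: 0.3127 + 0.4453 + 0.5053 + 0.5301 + 0.3671 = 2.160 bits.

2.160 bits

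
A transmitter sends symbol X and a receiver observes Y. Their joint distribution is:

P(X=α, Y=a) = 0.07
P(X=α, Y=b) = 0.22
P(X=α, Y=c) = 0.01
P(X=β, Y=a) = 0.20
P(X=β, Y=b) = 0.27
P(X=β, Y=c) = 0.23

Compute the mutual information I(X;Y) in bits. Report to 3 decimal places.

0.112 bits

Marginals: p(X) = (0.3000, 0.7000), p(Y) = (0.2700, 0.4900, 0.2400).
I(X;Y) = H(X) + H(Y) − H(X,Y).
H(X) = 0.8813, H(Y) = 1.5084, H(X,Y) = 2.2776.
I(X;Y) = 0.8813 + 1.5084 − 2.2776 = 0.112 bits.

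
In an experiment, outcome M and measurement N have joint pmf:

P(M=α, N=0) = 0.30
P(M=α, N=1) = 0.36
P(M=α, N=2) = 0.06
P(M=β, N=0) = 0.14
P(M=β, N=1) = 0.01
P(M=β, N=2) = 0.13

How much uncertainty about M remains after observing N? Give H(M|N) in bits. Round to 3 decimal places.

0.634 bits

Chain rule: H(M|N) = H(M,N) − H(N).
Marginals: p(M) = (0.7200, 0.2800), p(N) = (0.4400, 0.3700, 0.1900).
H(M,N) = 2.1414 bits; H(N) = 1.5071 bits.
H(M|N) = 2.1414 − 1.5071 = 0.634 bits.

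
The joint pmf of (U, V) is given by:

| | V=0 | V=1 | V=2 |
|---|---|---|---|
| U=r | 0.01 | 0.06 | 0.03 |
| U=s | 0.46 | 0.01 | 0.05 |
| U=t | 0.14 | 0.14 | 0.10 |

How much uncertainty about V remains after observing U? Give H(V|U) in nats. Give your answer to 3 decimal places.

0.716 nats

Chain rule: H(V|U) = H(U,V) − H(U).
Marginals: p(U) = (0.1000, 0.5200, 0.3800), p(V) = (0.6100, 0.2100, 0.1800).
H(U,V) = 1.6539 nats; H(U) = 0.9380 nats.
H(V|U) = 1.6539 − 0.9380 = 0.716 nats.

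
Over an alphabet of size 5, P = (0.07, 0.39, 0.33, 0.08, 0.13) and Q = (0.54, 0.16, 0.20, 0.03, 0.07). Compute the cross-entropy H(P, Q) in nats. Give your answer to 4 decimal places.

1.9152 nats

H(P,Q) = −Σ p·ln q.
  −0.07·ln(0.54) = 0.04313
  −0.39·ln(0.16) = 0.71471
  −0.33·ln(0.20) = 0.53111
  −0.08·ln(0.03) = 0.28052
  −0.13·ln(0.07) = 0.34570
H(P,Q) = 1.9152 nats.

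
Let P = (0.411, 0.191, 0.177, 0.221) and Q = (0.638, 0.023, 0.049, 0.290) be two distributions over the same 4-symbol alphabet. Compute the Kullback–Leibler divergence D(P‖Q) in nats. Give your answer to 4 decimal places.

0.3908 nats

D(P‖Q) = Σ p·ln(p/q).
  0.411·ln(0.411/0.638) = -0.18074
  0.191·ln(0.191/0.023) = 0.40430
  0.177·ln(0.177/0.049) = 0.22733
  0.221·ln(0.221/0.290) = -0.06005
D(P‖Q) = 0.3908 nats.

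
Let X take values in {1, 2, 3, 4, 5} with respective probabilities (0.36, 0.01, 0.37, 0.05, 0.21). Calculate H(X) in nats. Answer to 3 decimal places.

H(X) = −Σ p·ln p.
  −(0.36)·ln(0.36) = 0.3678
  −(0.01)·ln(0.01) = 0.0461
  −(0.37)·ln(0.37) = 0.3679
  −(0.05)·ln(0.05) = 0.1498
  −(0.21)·ln(0.21) = 0.3277
Sum: 0.3678 + 0.0461 + 0.3679 + 0.1498 + 0.3277 = 1.259 nats.

1.259 nats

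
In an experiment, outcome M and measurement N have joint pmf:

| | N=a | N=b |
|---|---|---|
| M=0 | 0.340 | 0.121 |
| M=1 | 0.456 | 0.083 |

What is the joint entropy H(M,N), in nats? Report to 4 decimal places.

H(M,N) = −Σ p(x,y)·ln p(x,y) over all 4 cells.
  cell (0,a): −0.340·ln0.340 = 0.36680
  cell (0,b): −0.121·ln0.121 = 0.25555
  cell (1,a): −0.456·ln0.456 = 0.35808
  cell (1,b): −0.083·ln0.083 = 0.20658
Sum = 1.1870 nats.

1.1870 nats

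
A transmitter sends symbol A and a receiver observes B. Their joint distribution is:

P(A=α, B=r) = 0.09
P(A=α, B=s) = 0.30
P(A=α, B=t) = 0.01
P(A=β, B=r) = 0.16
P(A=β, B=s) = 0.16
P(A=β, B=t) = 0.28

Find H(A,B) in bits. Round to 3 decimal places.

2.260 bits

H(A,B) = −Σ p(x,y)·log₂ p(x,y) over all 6 cells.
  cell (α,r): −0.09·log₂0.09 = 0.3127
  cell (α,s): −0.30·log₂0.30 = 0.5211
  cell (α,t): −0.01·log₂0.01 = 0.0664
  cell (β,r): −0.16·log₂0.16 = 0.4230
  cell (β,s): −0.16·log₂0.16 = 0.4230
  cell (β,t): −0.28·log₂0.28 = 0.5142
Sum = 2.260 bits.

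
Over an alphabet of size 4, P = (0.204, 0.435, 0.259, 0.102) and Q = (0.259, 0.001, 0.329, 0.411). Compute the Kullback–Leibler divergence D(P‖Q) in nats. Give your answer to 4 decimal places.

2.3900 nats

D(P‖Q) = Σ p·ln(p/q).
  0.204·ln(0.204/0.259) = -0.04870
  0.435·ln(0.435/0.001) = 2.64278
  0.259·ln(0.259/0.329) = -0.06196
  0.102·ln(0.102/0.411) = -0.14215
D(P‖Q) = 2.3900 nats.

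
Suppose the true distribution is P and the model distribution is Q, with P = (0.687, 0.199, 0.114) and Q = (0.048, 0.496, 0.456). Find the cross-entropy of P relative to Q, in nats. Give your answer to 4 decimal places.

H(P,Q) = −Σ p·ln q.
  −0.687·ln(0.048) = 2.08611
  −0.199·ln(0.496) = 0.13953
  −0.114·ln(0.456) = 0.08952
H(P,Q) = 2.3152 nats.

2.3152 nats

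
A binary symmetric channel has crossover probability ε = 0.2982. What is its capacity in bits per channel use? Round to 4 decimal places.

0.1209 bits

Binary symmetric channel: C = 1 − h₂(ε) where h₂ is the binary entropy function.
h₂(0.2982) = −0.2982·log₂0.2982 − 0.7018·log₂0.7018 = 0.8791.
C = 1 − 0.8791 = 0.1209 bits per channel use.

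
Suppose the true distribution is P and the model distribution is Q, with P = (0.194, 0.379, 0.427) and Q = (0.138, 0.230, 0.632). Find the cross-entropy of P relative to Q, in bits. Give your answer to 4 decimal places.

1.6406 bits

H(P,Q) = −Σ p·log₂ q.
  −0.194·log₂(0.138) = 0.55431
  −0.379·log₂(0.230) = 0.80359
  −0.427·log₂(0.632) = 0.28268
H(P,Q) = 1.6406 bits.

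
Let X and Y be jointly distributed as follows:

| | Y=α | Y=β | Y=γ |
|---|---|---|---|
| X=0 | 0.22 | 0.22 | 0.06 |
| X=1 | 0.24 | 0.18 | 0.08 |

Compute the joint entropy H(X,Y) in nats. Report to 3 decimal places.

H(X,Y) = −Σ p(x,y)·ln p(x,y) over all 6 cells.
  cell (0,α): −0.22·ln0.22 = 0.3331
  cell (0,β): −0.22·ln0.22 = 0.3331
  cell (0,γ): −0.06·ln0.06 = 0.1688
  cell (1,α): −0.24·ln0.24 = 0.3425
  cell (1,β): −0.18·ln0.18 = 0.3087
  cell (1,γ): −0.08·ln0.08 = 0.2021
Sum = 1.688 nats.

1.688 nats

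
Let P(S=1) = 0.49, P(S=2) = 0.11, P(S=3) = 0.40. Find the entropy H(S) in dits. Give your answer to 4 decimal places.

H(S) = −Σ p·log₁₀ p.
  −(0.49)·log₁₀(0.49) = 0.15180
  −(0.11)·log₁₀(0.11) = 0.10545
  −(0.40)·log₁₀(0.40) = 0.15918
Sum: 0.15180 + 0.10545 + 0.15918 = 0.4164 dits.

0.4164 dits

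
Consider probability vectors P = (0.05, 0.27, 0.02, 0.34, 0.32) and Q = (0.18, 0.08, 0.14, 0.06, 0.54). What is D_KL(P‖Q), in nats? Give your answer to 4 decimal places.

0.6478 nats

D(P‖Q) = Σ p·ln(p/q).
  0.05·ln(0.05/0.18) = -0.06405
  0.27·ln(0.27/0.08) = 0.32843
  0.02·ln(0.02/0.14) = -0.03892
  0.34·ln(0.34/0.06) = 0.58976
  0.32·ln(0.32/0.54) = -0.16744
D(P‖Q) = 0.6478 nats.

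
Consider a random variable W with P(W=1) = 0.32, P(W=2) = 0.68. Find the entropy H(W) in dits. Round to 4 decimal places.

H(W) = −Σ p·log₁₀ p.
  −(0.32)·log₁₀(0.32) = 0.15835
  −(0.68)·log₁₀(0.68) = 0.11389
Sum: 0.15835 + 0.11389 = 0.2722 dits.

0.2722 dits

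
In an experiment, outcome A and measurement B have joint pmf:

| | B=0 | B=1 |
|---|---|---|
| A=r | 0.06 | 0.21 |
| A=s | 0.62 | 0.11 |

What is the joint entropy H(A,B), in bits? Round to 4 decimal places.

H(A,B) = −Σ p(x,y)·log₂ p(x,y) over all 4 cells.
  cell (r,0): −0.06·log₂0.06 = 0.24353
  cell (r,1): −0.21·log₂0.21 = 0.47282
  cell (s,0): −0.62·log₂0.62 = 0.42759
  cell (s,1): −0.11·log₂0.11 = 0.35029
Sum = 1.4942 bits.

1.4942 bits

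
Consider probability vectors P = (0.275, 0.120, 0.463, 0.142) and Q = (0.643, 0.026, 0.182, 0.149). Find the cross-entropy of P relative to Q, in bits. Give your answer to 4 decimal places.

2.3351 bits

H(P,Q) = −Σ p·log₂ q.
  −0.275·log₂(0.643) = 0.17521
  −0.120·log₂(0.026) = 0.63184
  −0.463·log₂(0.182) = 1.13805
  −0.142·log₂(0.149) = 0.39002
H(P,Q) = 2.3351 bits.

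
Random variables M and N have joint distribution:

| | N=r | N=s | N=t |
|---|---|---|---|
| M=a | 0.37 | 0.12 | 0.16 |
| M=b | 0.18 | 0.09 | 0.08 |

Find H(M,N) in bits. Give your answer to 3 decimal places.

H(M,N) = −Σ p(x,y)·log₂ p(x,y) over all 6 cells.
  cell (a,r): −0.37·log₂0.37 = 0.5307
  cell (a,s): −0.12·log₂0.12 = 0.3671
  cell (a,t): −0.16·log₂0.16 = 0.4230
  cell (b,r): −0.18·log₂0.18 = 0.4453
  cell (b,s): −0.09·log₂0.09 = 0.3127
  cell (b,t): −0.08·log₂0.08 = 0.2915
Sum = 2.370 bits.

2.370 bits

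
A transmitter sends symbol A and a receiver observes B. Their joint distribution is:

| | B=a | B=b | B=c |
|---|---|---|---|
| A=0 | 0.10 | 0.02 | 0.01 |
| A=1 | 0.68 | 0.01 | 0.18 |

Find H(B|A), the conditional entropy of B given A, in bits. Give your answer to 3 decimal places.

Marginals: p(A) = (0.1300, 0.8700), p(B) = (0.7800, 0.0300, 0.1900).
H(B|A) = Σ p(A) · H(B|A=·).
  A=0: p=0.1300, H(B|A=0) = 0.9913
  A=1: p=0.8700, H(B|A=1) = 0.8222
Weighted sum = 0.844 bits.

0.844 bits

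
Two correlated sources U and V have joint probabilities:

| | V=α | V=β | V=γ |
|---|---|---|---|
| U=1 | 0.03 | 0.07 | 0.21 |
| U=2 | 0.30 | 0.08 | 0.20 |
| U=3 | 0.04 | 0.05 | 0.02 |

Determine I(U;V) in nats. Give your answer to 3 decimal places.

0.113 nats

Marginals: p(U) = (0.3100, 0.5800, 0.1100), p(V) = (0.3700, 0.2000, 0.4300).
I(U;V) = H(U) + H(V) − H(U,V).
H(U) = 0.9218, H(V) = 1.0527, H(U,V) = 1.8610.
I(U;V) = 0.9218 + 1.0527 − 1.8610 = 0.113 nats.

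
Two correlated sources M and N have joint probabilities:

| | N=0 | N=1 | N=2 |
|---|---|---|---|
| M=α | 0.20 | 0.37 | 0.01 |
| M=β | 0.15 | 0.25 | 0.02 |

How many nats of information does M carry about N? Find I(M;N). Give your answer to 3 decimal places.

0.004 nats

Marginals: p(M) = (0.5800, 0.4200), p(N) = (0.3500, 0.6200, 0.0300).
I(M;N) = H(M) + H(N) − H(M,N).
H(M) = 0.6803, H(N) = 0.7690, H(M,N) = 1.4452.
I(M;N) = 0.6803 + 0.7690 − 1.4452 = 0.004 nats.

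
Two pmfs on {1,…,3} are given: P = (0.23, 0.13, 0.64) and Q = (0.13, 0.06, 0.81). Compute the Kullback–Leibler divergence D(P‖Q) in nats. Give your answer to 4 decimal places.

D(P‖Q) = Σ p·ln(p/q).
  0.23·ln(0.23/0.13) = 0.13123
  0.13·ln(0.13/0.06) = 0.10051
  0.64·ln(0.64/0.81) = -0.15076
D(P‖Q) = 0.0810 nats.

0.0810 nats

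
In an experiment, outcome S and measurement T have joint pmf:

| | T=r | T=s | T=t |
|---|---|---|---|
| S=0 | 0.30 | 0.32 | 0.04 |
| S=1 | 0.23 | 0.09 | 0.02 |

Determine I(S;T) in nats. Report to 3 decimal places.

Marginals: p(S) = (0.6600, 0.3400), p(T) = (0.5300, 0.4100, 0.0600).
I(S;T) = H(S) + H(T) − H(S,T).
H(S) = 0.6410, H(T) = 0.8708, H(S,T) = 1.4875.
I(S;T) = 0.6410 + 0.8708 − 1.4875 = 0.024 nats.

0.024 nats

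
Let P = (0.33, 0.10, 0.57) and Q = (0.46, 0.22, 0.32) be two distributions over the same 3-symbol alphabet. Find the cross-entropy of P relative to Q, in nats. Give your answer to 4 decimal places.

H(P,Q) = −Σ p·ln q.
  −0.33·ln(0.46) = 0.25625
  −0.10·ln(0.22) = 0.15141
  −0.57·ln(0.32) = 0.64948
H(P,Q) = 1.0571 nats.

1.0571 nats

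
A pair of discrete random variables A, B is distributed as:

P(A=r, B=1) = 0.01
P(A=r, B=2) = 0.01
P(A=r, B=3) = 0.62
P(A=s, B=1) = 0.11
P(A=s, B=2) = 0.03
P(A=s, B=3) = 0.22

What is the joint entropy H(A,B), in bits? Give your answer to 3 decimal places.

1.543 bits

H(A,B) = −Σ p(x,y)·log₂ p(x,y) over all 6 cells.
  cell (r,1): −0.01·log₂0.01 = 0.0664
  cell (r,2): −0.01·log₂0.01 = 0.0664
  cell (r,3): −0.62·log₂0.62 = 0.4276
  cell (s,1): −0.11·log₂0.11 = 0.3503
  cell (s,2): −0.03·log₂0.03 = 0.1518
  cell (s,3): −0.22·log₂0.22 = 0.4806
Sum = 1.543 bits.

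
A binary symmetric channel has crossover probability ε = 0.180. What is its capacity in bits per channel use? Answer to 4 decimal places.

Binary symmetric channel: C = 1 − h₂(ε) where h₂ is the binary entropy function.
h₂(0.180) = −0.180·log₂0.180 − 0.820·log₂0.820 = 0.6801.
C = 1 − 0.6801 = 0.3199 bits per channel use.

0.3199 bits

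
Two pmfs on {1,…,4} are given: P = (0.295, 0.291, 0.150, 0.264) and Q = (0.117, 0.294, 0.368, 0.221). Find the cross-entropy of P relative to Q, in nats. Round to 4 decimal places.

H(P,Q) = −Σ p·ln q.
  −0.295·ln(0.117) = 0.63295
  −0.291·ln(0.294) = 0.35624
  −0.150·ln(0.368) = 0.14995
  −0.264·ln(0.221) = 0.39853
H(P,Q) = 1.5377 nats.

1.5377 nats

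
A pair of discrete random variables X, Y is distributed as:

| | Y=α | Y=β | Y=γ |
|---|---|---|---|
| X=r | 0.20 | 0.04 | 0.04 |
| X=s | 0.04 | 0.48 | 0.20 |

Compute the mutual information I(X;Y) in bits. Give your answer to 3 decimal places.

0.340 bits

Marginals: p(X) = (0.2800, 0.7200), p(Y) = (0.2400, 0.5200, 0.2400).
I(X;Y) = Σ p(x,y)·log₂[p(x,y)/(p(x)p(y))].
  (r,α): 0.20·log₂(2.9762) = 0.3147
  (r,β): 0.04·log₂(0.2747) = -0.0746
  (r,γ): 0.04·log₂(0.5952) = -0.0299
  (s,α): 0.04·log₂(0.2315) = -0.0844
  (s,β): 0.48·log₂(1.2821) = 0.1721
  (s,γ): 0.20·log₂(1.1574) = 0.0422
Sum = 0.340 bits.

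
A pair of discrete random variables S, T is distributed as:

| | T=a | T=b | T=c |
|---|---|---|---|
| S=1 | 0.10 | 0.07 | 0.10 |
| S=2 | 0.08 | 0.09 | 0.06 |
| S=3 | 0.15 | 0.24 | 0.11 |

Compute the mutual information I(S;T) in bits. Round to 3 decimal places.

Marginals: p(S) = (0.2700, 0.2300, 0.5000), p(T) = (0.3300, 0.4000, 0.2700).
I(S;T) = H(S) + H(T) − H(S,T).
H(S) = 1.4977, H(T) = 1.5666, H(S,T) = 3.0356.
I(S;T) = 1.4977 + 1.5666 − 3.0356 = 0.029 bits.

0.029 bits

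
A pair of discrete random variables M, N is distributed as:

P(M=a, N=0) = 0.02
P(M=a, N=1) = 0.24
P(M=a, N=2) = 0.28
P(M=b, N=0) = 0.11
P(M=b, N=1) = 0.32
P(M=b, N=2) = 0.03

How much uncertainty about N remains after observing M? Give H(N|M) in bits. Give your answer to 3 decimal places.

1.154 bits

Marginals: p(M) = (0.5400, 0.4600), p(N) = (0.1300, 0.5600, 0.3100).
H(N|M) = Σ p(M) · H(N|M=·).
  M=a: p=0.5400, H(N|M=a) = 1.1874
  M=b: p=0.4600, H(N|M=b) = 1.1147
Weighted sum = 1.154 bits.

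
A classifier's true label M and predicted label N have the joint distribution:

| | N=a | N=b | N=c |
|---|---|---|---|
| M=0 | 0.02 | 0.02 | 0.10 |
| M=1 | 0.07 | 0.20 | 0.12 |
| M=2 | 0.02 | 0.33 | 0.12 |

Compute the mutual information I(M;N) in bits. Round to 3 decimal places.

Marginals: p(M) = (0.1400, 0.3900, 0.4700), p(N) = (0.1100, 0.5500, 0.3400).
I(M;N) = H(M) + H(N) − H(M,N).
H(M) = 1.4389, H(N) = 1.3538, H(M,N) = 2.6657.
I(M;N) = 1.4389 + 1.3538 − 2.6657 = 0.127 bits.

0.127 bits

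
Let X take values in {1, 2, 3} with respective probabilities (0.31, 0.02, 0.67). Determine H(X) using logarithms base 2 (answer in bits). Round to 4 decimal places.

H(X) = −Σ p·log₂ p.
  −(0.31)·log₂(0.31) = 0.52379
  −(0.02)·log₂(0.02) = 0.11288
  −(0.67)·log₂(0.67) = 0.38710
Sum: 0.52379 + 0.11288 + 0.38710 = 1.0238 bits.

1.0238 bits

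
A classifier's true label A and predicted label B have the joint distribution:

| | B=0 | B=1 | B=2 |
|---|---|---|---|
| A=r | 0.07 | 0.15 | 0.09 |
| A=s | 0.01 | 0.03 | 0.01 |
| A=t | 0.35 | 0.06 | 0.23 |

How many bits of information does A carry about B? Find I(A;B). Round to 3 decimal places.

0.160 bits

Marginals: p(A) = (0.3100, 0.0500, 0.6400), p(B) = (0.4300, 0.2400, 0.3300).
I(A;B) = Σ p(x,y)·log₂[p(x,y)/(p(x)p(y))].
  (r,0): 0.07·log₂(0.5251) = -0.0650
  (r,1): 0.15·log₂(2.0161) = 0.1517
  (r,2): 0.09·log₂(0.8798) = -0.0166
  (s,0): 0.01·log₂(0.4651) = -0.0110
  (s,1): 0.03·log₂(2.5000) = 0.0397
  (s,2): 0.01·log₂(0.6061) = -0.0072
  (t,0): 0.35·log₂(1.2718) = 0.1214
  (t,1): 0.06·log₂(0.3906) = -0.0814
  (t,2): 0.23·log₂(1.0890) = 0.0283
Sum = 0.160 bits.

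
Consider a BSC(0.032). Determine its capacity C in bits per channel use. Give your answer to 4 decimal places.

Binary symmetric channel: C = 1 − h₂(ε) where h₂ is the binary entropy function.
h₂(0.032) = −0.032·log₂0.032 − 0.968·log₂0.968 = 0.2043.
C = 1 − 0.2043 = 0.7957 bits per channel use.

0.7957 bits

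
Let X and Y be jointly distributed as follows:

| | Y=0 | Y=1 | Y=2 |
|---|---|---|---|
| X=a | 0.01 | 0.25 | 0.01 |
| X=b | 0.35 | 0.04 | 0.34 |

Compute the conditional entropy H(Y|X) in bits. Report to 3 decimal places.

1.036 bits

Chain rule: H(Y|X) = H(X,Y) − H(X).
Marginals: p(X) = (0.2700, 0.7300), p(Y) = (0.3600, 0.2900, 0.3500).
H(X,Y) = 1.8779 bits; H(X) = 0.8415 bits.
H(Y|X) = 1.8779 − 0.8415 = 1.036 bits.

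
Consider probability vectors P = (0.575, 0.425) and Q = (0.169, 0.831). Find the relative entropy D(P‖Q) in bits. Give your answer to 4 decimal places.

D(P‖Q) = Σ p·log₂(p/q).
  0.575·log₂(0.575/0.169) = 1.01576
  0.425·log₂(0.425/0.831) = -0.41114
D(P‖Q) = 0.6046 bits.

0.6046 bits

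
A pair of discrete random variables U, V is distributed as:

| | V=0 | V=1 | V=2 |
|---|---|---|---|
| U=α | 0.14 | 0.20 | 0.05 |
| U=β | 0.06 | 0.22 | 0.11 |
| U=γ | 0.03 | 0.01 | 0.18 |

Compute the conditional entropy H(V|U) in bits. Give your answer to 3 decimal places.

Chain rule: H(V|U) = H(U,V) − H(U).
Marginals: p(U) = (0.3900, 0.3900, 0.2200), p(V) = (0.2300, 0.4300, 0.3400).
H(U,V) = 2.8155 bits; H(U) = 1.5402 bits.
H(V|U) = 2.8155 − 1.5402 = 1.275 bits.

1.275 bits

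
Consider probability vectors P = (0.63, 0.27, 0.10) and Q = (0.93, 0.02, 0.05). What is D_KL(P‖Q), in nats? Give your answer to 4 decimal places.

0.5267 nats

D(P‖Q) = Σ p·ln(p/q).
  0.63·ln(0.63/0.93) = -0.24536
  0.27·ln(0.27/0.02) = 0.70273
  0.10·ln(0.10/0.05) = 0.06931
D(P‖Q) = 0.5267 nats.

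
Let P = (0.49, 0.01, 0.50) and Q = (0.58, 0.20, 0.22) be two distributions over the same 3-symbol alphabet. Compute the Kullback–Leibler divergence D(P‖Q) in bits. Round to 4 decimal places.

0.4298 bits

D(P‖Q) = Σ p·log₂(p/q).
  0.49·log₂(0.49/0.58) = -0.11920
  0.01·log₂(0.01/0.20) = -0.04322
  0.50·log₂(0.50/0.22) = 0.59221
D(P‖Q) = 0.4298 bits.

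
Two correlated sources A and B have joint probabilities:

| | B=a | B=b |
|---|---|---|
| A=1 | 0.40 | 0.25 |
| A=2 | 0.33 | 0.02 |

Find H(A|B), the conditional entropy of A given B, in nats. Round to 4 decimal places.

0.5739 nats

Marginals: p(A) = (0.6500, 0.3500), p(B) = (0.7300, 0.2700).
H(A|B) = Σ p(B) · H(A|B=·).
  B=a: p=0.7300, H(A|B=a) = 0.6885
  B=b: p=0.2700, H(A|B=b) = 0.2641
Weighted sum = 0.5739 nats.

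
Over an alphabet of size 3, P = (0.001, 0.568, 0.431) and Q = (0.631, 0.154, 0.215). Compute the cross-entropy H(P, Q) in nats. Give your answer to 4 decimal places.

1.7256 nats

H(P,Q) = −Σ p·ln q.
  −0.001·ln(0.631) = 0.00046
  −0.568·ln(0.154) = 1.06262
  −0.431·ln(0.215) = 0.66250
H(P,Q) = 1.7256 nats.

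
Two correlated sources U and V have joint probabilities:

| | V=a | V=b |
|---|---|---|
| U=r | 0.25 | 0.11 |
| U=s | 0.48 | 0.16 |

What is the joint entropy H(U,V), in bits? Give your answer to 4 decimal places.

1.7816 bits

H(U,V) = −Σ p(x,y)·log₂ p(x,y) over all 4 cells.
  cell (r,a): −0.25·log₂0.25 = 0.50000
  cell (r,b): −0.11·log₂0.11 = 0.35029
  cell (s,a): −0.48·log₂0.48 = 0.50827
  cell (s,b): −0.16·log₂0.16 = 0.42302
Sum = 1.7816 bits.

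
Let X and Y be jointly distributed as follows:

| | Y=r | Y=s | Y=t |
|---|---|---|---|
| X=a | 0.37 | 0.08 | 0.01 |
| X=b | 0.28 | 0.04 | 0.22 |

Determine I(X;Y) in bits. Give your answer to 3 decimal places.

Marginals: p(X) = (0.4600, 0.5400), p(Y) = (0.6500, 0.1200, 0.2300).
I(X;Y) = Σ p(x,y)·log₂[p(x,y)/(p(x)p(y))].
  (a,r): 0.37·log₂(1.2375) = 0.1137
  (a,s): 0.08·log₂(1.4493) = 0.0428
  (a,t): 0.01·log₂(0.0945) = -0.0340
  (b,r): 0.28·log₂(0.7977) = -0.0913
  (b,s): 0.04·log₂(0.6173) = -0.0278
  (b,t): 0.22·log₂(1.7713) = 0.1815
Sum = 0.185 bits.

0.185 bits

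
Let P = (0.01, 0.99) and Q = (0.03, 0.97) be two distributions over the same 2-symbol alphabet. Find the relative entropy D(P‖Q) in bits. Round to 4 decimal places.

0.0133 bits

D(P‖Q) = Σ p·log₂(p/q).
  0.01·log₂(0.01/0.03) = -0.01585
  0.99·log₂(0.99/0.97) = 0.02915
D(P‖Q) = 0.0133 bits.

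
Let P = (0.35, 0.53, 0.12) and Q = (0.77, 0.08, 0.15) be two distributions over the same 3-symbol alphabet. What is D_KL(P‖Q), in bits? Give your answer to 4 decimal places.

1.0090 bits

D(P‖Q) = Σ p·log₂(p/q).
  0.35·log₂(0.35/0.77) = -0.39813
  0.53·log₂(0.53/0.08) = 1.44580
  0.12·log₂(0.12/0.15) = -0.03863
D(P‖Q) = 1.0090 bits.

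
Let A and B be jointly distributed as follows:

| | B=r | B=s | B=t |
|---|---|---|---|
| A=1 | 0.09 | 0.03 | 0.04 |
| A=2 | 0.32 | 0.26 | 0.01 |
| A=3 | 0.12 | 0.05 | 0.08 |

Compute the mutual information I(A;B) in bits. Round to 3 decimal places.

Marginals: p(A) = (0.1600, 0.5900, 0.2500), p(B) = (0.5300, 0.3400, 0.1300).
I(A;B) = H(A) + H(B) − H(A,B).
H(A) = 1.3721, H(B) = 1.3973, H(A,B) = 2.6226.
I(A;B) = 1.3721 + 1.3973 − 2.6226 = 0.147 bits.

0.147 bits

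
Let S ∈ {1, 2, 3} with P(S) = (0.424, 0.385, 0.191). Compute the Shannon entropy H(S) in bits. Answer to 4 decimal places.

H(S) = −Σ p·log₂ p.
  −(0.424)·log₂(0.424) = 0.52485
  −(0.385)·log₂(0.385) = 0.53017
  −(0.191)·log₂(0.191) = 0.45618
Sum: 0.52485 + 0.53017 + 0.45618 = 1.5112 bits.

1.5112 bits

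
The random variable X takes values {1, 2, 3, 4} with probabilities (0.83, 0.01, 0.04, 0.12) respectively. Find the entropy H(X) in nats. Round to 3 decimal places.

H(X) = −Σ p·ln p.
  −(0.83)·ln(0.83) = 0.1547
  −(0.01)·ln(0.01) = 0.0461
  −(0.04)·ln(0.04) = 0.1288
  −(0.12)·ln(0.12) = 0.2544
Sum: 0.1547 + 0.0461 + 0.1288 + 0.2544 = 0.584 nats.

0.584 nats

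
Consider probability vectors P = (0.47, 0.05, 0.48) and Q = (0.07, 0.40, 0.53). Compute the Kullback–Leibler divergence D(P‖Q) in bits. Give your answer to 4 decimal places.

D(P‖Q) = Σ p·log₂(p/q).
  0.47·log₂(0.47/0.07) = 1.29120
  0.05·log₂(0.05/0.40) = -0.15000
  0.48·log₂(0.48/0.53) = -0.06862
D(P‖Q) = 1.0726 bits.

1.0726 bits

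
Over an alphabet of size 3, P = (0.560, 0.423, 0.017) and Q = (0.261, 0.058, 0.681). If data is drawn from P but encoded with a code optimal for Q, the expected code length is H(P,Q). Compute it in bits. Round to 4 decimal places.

H(P,Q) = −Σ p·log₂ q.
  −0.560·log₂(0.261) = 1.08521
  −0.423·log₂(0.058) = 1.73760
  −0.017·log₂(0.681) = 0.00942
H(P,Q) = 2.8322 bits.

2.8322 bits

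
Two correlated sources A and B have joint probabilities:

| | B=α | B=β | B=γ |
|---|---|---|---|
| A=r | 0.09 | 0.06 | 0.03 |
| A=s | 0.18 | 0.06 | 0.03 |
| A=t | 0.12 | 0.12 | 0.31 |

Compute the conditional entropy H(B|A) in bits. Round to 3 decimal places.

1.377 bits

Chain rule: H(B|A) = H(A,B) − H(A).
Marginals: p(A) = (0.1800, 0.2700, 0.5500), p(B) = (0.3900, 0.2400, 0.3700).
H(A,B) = 2.8065 bits; H(A) = 1.4297 bits.
H(B|A) = 2.8065 − 1.4297 = 1.377 bits.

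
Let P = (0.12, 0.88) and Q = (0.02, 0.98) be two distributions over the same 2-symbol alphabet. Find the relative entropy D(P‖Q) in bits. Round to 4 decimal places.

0.1736 bits

D(P‖Q) = Σ p·log₂(p/q).
  0.12·log₂(0.12/0.02) = 0.31020
  0.88·log₂(0.88/0.98) = -0.13664
D(P‖Q) = 0.1736 bits.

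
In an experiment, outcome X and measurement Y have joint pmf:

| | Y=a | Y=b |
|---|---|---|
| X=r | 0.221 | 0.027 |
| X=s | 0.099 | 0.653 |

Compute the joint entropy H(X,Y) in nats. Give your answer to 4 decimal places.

0.9384 nats

H(X,Y) = −Σ p(x,y)·ln p(x,y) over all 4 cells.
  cell (r,a): −0.221·ln0.221 = 0.33362
  cell (r,b): −0.027·ln0.027 = 0.09752
  cell (s,a): −0.099·ln0.099 = 0.22895
  cell (s,b): −0.653·ln0.653 = 0.27829
Sum = 0.9384 nats.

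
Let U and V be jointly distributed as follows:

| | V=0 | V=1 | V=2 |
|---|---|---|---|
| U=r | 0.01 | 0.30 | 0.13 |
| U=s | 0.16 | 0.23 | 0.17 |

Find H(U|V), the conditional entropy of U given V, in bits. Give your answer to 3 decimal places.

0.874 bits

Chain rule: H(U|V) = H(U,V) − H(V).
Marginals: p(U) = (0.4400, 0.5600), p(V) = (0.1700, 0.5300, 0.3000).
H(U,V) = 2.3154 bits; H(V) = 1.4411 bits.
H(U|V) = 2.3154 − 1.4411 = 0.874 bits.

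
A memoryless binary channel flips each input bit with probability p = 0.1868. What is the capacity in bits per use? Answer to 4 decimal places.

Binary symmetric channel: C = 1 − h₂(ε) where h₂ is the binary entropy function.
h₂(0.1868) = −0.1868·log₂0.1868 − 0.8132·log₂0.8132 = 0.6947.
C = 1 − 0.6947 = 0.3053 bits per channel use.

0.3053 bits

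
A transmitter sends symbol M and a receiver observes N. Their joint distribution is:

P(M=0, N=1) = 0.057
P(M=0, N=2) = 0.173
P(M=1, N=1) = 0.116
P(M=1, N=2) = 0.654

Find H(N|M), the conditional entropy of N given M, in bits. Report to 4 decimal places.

0.6566 bits

Chain rule: H(N|M) = H(M,N) − H(M).
Marginals: p(M) = (0.2300, 0.7700), p(N) = (0.1730, 0.8270).
H(M,N) = 1.4346 bits; H(M) = 0.7780 bits.
H(N|M) = 1.4346 − 0.7780 = 0.6566 bits.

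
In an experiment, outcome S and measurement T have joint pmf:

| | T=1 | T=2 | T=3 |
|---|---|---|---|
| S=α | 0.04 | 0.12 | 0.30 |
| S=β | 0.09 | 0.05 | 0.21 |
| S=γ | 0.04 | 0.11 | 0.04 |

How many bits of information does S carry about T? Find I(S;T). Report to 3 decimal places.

Marginals: p(S) = (0.4600, 0.3500, 0.1900), p(T) = (0.1700, 0.2800, 0.5500).
I(S;T) = H(S) + H(T) − H(S,T).
H(S) = 1.5007, H(T) = 1.4232, H(S,T) = 2.7973.
I(S;T) = 1.5007 + 1.4232 − 2.7973 = 0.127 bits.

0.127 bits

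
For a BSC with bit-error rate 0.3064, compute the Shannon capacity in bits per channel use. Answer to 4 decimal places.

0.1110 bits

Binary symmetric channel: C = 1 − h₂(ε) where h₂ is the binary entropy function.
h₂(0.3064) = −0.3064·log₂0.3064 − 0.6936·log₂0.6936 = 0.8890.
C = 1 − 0.8890 = 0.1110 bits per channel use.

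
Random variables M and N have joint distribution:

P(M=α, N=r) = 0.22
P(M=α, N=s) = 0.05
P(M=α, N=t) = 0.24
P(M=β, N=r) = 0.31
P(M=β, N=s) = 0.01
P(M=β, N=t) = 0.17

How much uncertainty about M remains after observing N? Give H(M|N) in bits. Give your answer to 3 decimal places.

Marginals: p(M) = (0.5100, 0.4900), p(N) = (0.5300, 0.0600, 0.4100).
H(M|N) = Σ p(N) · H(M|N=·).
  N=r: p=0.5300, H(M|N=r) = 0.9791
  N=s: p=0.0600, H(M|N=s) = 0.6500
  N=t: p=0.4100, H(M|N=t) = 0.9789
Weighted sum = 0.959 bits.

0.959 bits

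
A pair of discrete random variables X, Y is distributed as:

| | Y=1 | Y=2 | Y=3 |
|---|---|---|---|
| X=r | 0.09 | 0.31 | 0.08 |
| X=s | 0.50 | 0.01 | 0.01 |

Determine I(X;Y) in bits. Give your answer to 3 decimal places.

0.526 bits

Marginals: p(X) = (0.4800, 0.5200), p(Y) = (0.5900, 0.3200, 0.0900).
I(X;Y) = H(X) + H(Y) − H(X,Y).
H(X) = 0.9988, H(Y) = 1.2878, H(X,Y) = 1.7608.
I(X;Y) = 0.9988 + 1.2878 − 1.7608 = 0.526 bits.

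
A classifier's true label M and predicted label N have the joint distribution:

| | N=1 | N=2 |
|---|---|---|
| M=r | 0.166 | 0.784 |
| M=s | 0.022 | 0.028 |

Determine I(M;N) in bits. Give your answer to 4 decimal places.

0.0128 bits

Marginals: p(M) = (0.9500, 0.0500), p(N) = (0.1880, 0.8120).
I(M;N) = Σ p(x,y)·log₂[p(x,y)/(p(x)p(y))].
  (r,1): 0.166·log₂(0.9295) = -0.01752
  (r,2): 0.784·log₂(1.0163) = 0.01833
  (s,1): 0.022·log₂(2.3404) = 0.02699
  (s,2): 0.028·log₂(0.6897) = -0.01501
Sum = 0.0128 bits.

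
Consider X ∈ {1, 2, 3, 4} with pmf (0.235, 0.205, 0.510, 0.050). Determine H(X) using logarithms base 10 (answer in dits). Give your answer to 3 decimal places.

H(X) = −Σ p·log₁₀ p.
  −(0.235)·log₁₀(0.235) = 0.1478
  −(0.205)·log₁₀(0.205) = 0.1411
  −(0.510)·log₁₀(0.510) = 0.1491
  −(0.050)·log₁₀(0.050) = 0.0651
Sum: 0.1478 + 0.1411 + 0.1491 + 0.0651 = 0.503 dits.

0.503 dits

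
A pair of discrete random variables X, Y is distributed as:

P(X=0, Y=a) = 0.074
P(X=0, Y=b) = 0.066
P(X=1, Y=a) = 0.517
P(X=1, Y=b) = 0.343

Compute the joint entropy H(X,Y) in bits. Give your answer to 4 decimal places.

H(X,Y) = −Σ p(x,y)·log₂ p(x,y) over all 4 cells.
  cell (0,a): −0.074·log₂0.074 = 0.27797
  cell (0,b): −0.066·log₂0.066 = 0.25881
  cell (1,a): −0.517·log₂0.517 = 0.49206
  cell (1,b): −0.343·log₂0.343 = 0.52950
Sum = 1.5583 bits.

1.5583 bits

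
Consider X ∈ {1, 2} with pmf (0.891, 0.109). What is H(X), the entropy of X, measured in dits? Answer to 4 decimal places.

0.1496 dits

H(X) = −Σ p·log₁₀ p.
  −(0.891)·log₁₀(0.891) = 0.04466
  −(0.109)·log₁₀(0.109) = 0.10492
Sum: 0.04466 + 0.10492 = 0.1496 dits.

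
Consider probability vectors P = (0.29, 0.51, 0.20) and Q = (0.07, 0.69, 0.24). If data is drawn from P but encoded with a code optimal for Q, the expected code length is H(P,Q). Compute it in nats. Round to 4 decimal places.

H(P,Q) = −Σ p·ln q.
  −0.29·ln(0.07) = 0.77119
  −0.51·ln(0.69) = 0.18924
  −0.20·ln(0.24) = 0.28542
H(P,Q) = 1.2459 nats.

1.2459 nats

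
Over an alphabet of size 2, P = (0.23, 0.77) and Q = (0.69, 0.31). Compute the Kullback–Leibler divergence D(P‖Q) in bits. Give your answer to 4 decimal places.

D(P‖Q) = Σ p·log₂(p/q).
  0.23·log₂(0.23/0.69) = -0.36454
  0.77·log₂(0.77/0.31) = 1.01069
D(P‖Q) = 0.6462 bits.

0.6462 bits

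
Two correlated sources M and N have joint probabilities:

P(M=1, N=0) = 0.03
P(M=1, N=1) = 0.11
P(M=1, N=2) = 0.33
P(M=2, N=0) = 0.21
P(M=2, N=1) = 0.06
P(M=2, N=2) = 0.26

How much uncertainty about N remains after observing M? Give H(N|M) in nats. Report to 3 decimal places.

Marginals: p(M) = (0.4700, 0.5300), p(N) = (0.2400, 0.1700, 0.5900).
H(N|M) = Σ p(M) · H(N|M=·).
  M=1: p=0.4700, H(N|M=1) = 0.7638
  M=2: p=0.5300, H(N|M=2) = 0.9628
Weighted sum = 0.869 nats.

0.869 nats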